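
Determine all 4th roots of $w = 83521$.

|w| = 83521, arg(w) = 0°
Root modulus = 83521^(1/4) = 17
Root arguments: θ_k = (0° + 360°k)/4 for k = 0, 1, ..., 3
Roots: 17, 17i, -17, -17i


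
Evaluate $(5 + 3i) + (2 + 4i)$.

(5 + 2) + (3 + 4)i = 7 + 7i


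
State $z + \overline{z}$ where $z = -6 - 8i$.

z + conjugate(z) = (a + bi) + (a - bi) = 2a
= 2 * (-6) = -12


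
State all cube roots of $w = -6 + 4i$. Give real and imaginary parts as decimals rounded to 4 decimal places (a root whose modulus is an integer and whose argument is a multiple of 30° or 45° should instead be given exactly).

|w| = sqrt(52) ≈ 7.211103, arg(w) ≈ 146.309932°
Root modulus = sqrt(52)^(1/3) ≈ 1.931971
Root arguments: θ_k = (arg(w) + 360°k)/3 for k = 0, 1, ..., 2
Compute each root as (root modulus)(cos θ_k + i sin θ_k) using full-precision intermediates, then round to 4 decimal places.
Roots: 1.2733 + 1.4530i, -1.8950 + 0.3762i, 0.6216 - 1.8292i


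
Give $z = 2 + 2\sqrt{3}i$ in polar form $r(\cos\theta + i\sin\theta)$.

r = |z| = sqrt(a^2 + b^2) = sqrt((2)^2 + (2*sqrt(3))^2) = sqrt(4 + 12) = sqrt(16) = 4
θ = arctan(b/a) = arctan(3.4641/2) (quadrant-adjusted) = 60°
z = 4(cos 60° + i sin 60°)


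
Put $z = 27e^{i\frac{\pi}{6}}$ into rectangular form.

a = r cos θ = 27 * sqrt(3)/2 = 27*sqrt(3)/2
b = r sin θ = 27 * 1/2 = 27/2
z = 27*sqrt(3)/2 + (27/2)i


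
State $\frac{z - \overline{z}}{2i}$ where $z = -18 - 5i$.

z - conjugate(z) = 2bi
(z - conjugate(z))/(2i) = 2bi/(2i) = b = -5


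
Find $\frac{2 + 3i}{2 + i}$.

Multiply numerator and denominator by conjugate (2 - i):
= (2 + 3i)(2 - i) / (2^2 + 1^2)
= (7 + 4i) / 5
= 7/5 + (4/5)i


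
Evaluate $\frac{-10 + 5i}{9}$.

Divisor is real, so divide each part by 9:
= -10/9 + (5/9)i


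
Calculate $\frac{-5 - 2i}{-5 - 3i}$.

Multiply numerator and denominator by conjugate (-5 + 3i):
= (-5 - 2i)(-5 + 3i) / ((-5)^2 + (-3)^2)
= (31 - 5i) / 34
= 31/34 - (5/34)i


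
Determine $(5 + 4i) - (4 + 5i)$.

(5 - 4) + (4 - 5)i = 1 - i


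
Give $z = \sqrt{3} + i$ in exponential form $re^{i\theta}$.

r = |z| = sqrt((sqrt(3))^2 + (1)^2) = sqrt(3 + 1) = sqrt(4) = 2
θ = arctan(b/a) = arctan(1/1.7321) (quadrant-adjusted) = 30° = π/6
z = 2e^(i*π/6)


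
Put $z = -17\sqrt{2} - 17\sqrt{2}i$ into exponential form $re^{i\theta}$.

r = |z| = sqrt((-17*sqrt(2))^2 + (-17*sqrt(2))^2) = sqrt(578 + 578) = sqrt(1156) = 34
θ = arctan(b/a) = arctan(-24.0416/-24.0416) (quadrant-adjusted) = 225° = 5π/4
z = 34e^(i*5π/4)


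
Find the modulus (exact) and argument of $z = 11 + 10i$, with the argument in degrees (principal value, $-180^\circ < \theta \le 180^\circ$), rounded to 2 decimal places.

|z| = sqrt(11^2 + 10^2) = sqrt(221)
arg(z) = arctan(b/a) = arctan(10/11) (quadrant-adjusted) = 42.27°


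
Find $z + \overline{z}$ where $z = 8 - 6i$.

z + conjugate(z) = (a + bi) + (a - bi) = 2a
= 2 * 8 = 16


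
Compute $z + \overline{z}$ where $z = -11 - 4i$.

z + conjugate(z) = (a + bi) + (a - bi) = 2a
= 2 * (-11) = -22


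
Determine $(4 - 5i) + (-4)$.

(4 + (-4)) + (-5 + 0)i = -5i


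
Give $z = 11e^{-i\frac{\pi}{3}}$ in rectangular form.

a = r cos θ = 11 * 1/2 = 11/2
b = r sin θ = 11 * -sqrt(3)/2 = -11*sqrt(3)/2
z = 11/2 - (11*sqrt(3)/2)i


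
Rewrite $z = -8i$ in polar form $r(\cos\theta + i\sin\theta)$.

r = |z| = sqrt(a^2 + b^2) = sqrt((0)^2 + (-8)^2) = sqrt(0 + 64) = sqrt(64) = 8
a = 0 and b < 0, so z lies on the negative imaginary axis: θ = 270°
z = 8(cos 270° + i sin 270°)


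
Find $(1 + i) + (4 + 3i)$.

(1 + 4) + (1 + 3)i = 5 + 4i


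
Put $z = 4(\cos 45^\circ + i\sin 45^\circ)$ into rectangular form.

a = r cos θ = 4 * sqrt(2)/2 = 2*sqrt(2)
b = r sin θ = 4 * sqrt(2)/2 = 2*sqrt(2)
z = 2*sqrt(2) + 2*sqrt(2)i


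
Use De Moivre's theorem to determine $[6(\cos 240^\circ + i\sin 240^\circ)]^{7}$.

By De Moivre: z^n = r^n(cos(nθ) + i sin(nθ))
= 6^7(cos(7*240°) + i sin(7*240°))
= 279936(cos 240° + i sin 240°)
= -139968 - 139968*sqrt(3)i


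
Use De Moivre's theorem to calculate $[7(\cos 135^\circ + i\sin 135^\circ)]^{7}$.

By De Moivre: z^n = r^n(cos(nθ) + i sin(nθ))
= 7^7(cos(7*135°) + i sin(7*135°))
= 823543(cos 225° + i sin 225°)
= -823543*sqrt(2)/2 - (823543*sqrt(2)/2)i


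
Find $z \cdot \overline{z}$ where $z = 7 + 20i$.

z * conjugate(z) = |z|^2 = a^2 + b^2
= 7^2 + 20^2 = 449


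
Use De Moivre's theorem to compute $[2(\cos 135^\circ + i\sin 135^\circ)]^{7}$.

By De Moivre: z^n = r^n(cos(nθ) + i sin(nθ))
= 2^7(cos(7*135°) + i sin(7*135°))
= 128(cos 225° + i sin 225°)
= -64*sqrt(2) - 64*sqrt(2)i


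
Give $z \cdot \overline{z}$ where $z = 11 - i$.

z * conjugate(z) = |z|^2 = a^2 + b^2
= 11^2 + (-1)^2 = 122


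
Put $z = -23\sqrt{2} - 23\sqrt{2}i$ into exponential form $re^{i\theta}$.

r = |z| = sqrt((-23*sqrt(2))^2 + (-23*sqrt(2))^2) = sqrt(1058 + 1058) = sqrt(2116) = 46
θ = arctan(b/a) = arctan(-32.5269/-32.5269) (quadrant-adjusted) = -135° = -3π/4
z = 46e^(-i*3π/4)


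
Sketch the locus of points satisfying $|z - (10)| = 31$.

|z - z0| = r describes a circle centered at z0 with radius r
Here z0 = 10 and r = 31
Locus: Circle centered at (10, 0) with radius 31


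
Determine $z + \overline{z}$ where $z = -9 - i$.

z + conjugate(z) = (a + bi) + (a - bi) = 2a
= 2 * (-9) = -18


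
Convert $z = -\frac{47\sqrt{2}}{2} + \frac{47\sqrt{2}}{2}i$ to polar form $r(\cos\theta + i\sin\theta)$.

r = |z| = sqrt(a^2 + b^2) = sqrt((-47*sqrt(2)/2)^2 + (47*sqrt(2)/2)^2) = sqrt(2209/2 + 2209/2) = sqrt(2209) = 47
θ = arctan(b/a) = arctan(33.234/-33.234) (quadrant-adjusted) = 135°
z = 47(cos 135° + i sin 135°)


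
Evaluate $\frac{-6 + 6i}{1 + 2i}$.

Multiply numerator and denominator by conjugate (1 - 2i):
= (-6 + 6i)(1 - 2i) / (1^2 + 2^2)
= (6 + 18i) / 5
= 6/5 + (18/5)i


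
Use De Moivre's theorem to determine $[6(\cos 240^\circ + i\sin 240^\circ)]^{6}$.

By De Moivre: z^n = r^n(cos(nθ) + i sin(nθ))
= 6^6(cos(6*240°) + i sin(6*240°))
= 46656(cos 0° + i sin 0°)
= 46656


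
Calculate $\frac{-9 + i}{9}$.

Divisor is real, so divide each part by 9:
= -1 + (1/9)i


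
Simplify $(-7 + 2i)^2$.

(a + bi)^2 = a^2 - b^2 + 2abi
= (-7)^2 - 2^2 + 2*(-7)*2i
= 45 - 28i


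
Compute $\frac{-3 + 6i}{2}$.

Divisor is real, so divide each part by 2:
= -3/2 + 3i


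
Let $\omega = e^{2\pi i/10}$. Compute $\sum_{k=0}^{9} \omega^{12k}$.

Let ζ = ω^12 = e^(2πi·12/10). Since 10 ∤ 12, ζ ≠ 1.
Sum = Σ_{k=0}^{9} ζ^k = (ζ^10 - 1)/(ζ - 1) = (ω^{12·10} - 1)/(ζ - 1) = (1 - 1)/(ζ - 1) = 0


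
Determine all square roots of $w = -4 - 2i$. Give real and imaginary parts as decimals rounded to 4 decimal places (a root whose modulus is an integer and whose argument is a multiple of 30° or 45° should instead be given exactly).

|w| = sqrt(20) ≈ 4.472136, arg(w) ≈ 206.565051°
Root modulus = sqrt(20)^(1/2) ≈ 2.114743
Root arguments: θ_k = (arg(w) + 360°k)/2 for k = 0, 1, ..., 1
Compute each root as (root modulus)(cos θ_k + i sin θ_k) using full-precision intermediates, then round to 4 decimal places.
Roots: -0.4859 + 2.0582i, 0.4859 - 2.0582i


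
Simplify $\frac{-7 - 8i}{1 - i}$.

Multiply numerator and denominator by conjugate (1 + i):
= (-7 - 8i)(1 + i) / (1^2 + (-1)^2)
= (1 - 15i) / 2
= 1/2 - (15/2)i


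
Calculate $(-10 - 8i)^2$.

(a + bi)^2 = a^2 - b^2 + 2abi
= (-10)^2 - (-8)^2 + 2*(-10)*(-8)i
= 36 + 160i


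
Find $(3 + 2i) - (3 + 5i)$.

(3 - 3) + (2 - 5)i = -3i


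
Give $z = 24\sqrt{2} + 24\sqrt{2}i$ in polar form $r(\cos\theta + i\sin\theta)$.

r = |z| = sqrt(a^2 + b^2) = sqrt((24*sqrt(2))^2 + (24*sqrt(2))^2) = sqrt(1152 + 1152) = sqrt(2304) = 48
θ = arctan(b/a) = arctan(33.9411/33.9411) (quadrant-adjusted) = 45°
z = 48(cos 45° + i sin 45°)


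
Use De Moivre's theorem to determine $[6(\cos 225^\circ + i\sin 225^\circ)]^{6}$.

By De Moivre: z^n = r^n(cos(nθ) + i sin(nθ))
= 6^6(cos(6*225°) + i sin(6*225°))
= 46656(cos 270° + i sin 270°)
= -46656i


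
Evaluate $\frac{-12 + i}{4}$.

Divisor is real, so divide each part by 4:
= -3 + (1/4)i


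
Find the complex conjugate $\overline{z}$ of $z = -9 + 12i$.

If z = a + bi, then conjugate(z) = a - bi
conjugate(-9 + 12i) = -9 - 12i


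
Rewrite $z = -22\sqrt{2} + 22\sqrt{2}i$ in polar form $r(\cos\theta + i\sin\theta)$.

r = |z| = sqrt(a^2 + b^2) = sqrt((-22*sqrt(2))^2 + (22*sqrt(2))^2) = sqrt(968 + 968) = sqrt(1936) = 44
θ = arctan(b/a) = arctan(31.1127/-31.1127) (quadrant-adjusted) = 135°
z = 44(cos 135° + i sin 135°)


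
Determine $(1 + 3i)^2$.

(a + bi)^2 = a^2 - b^2 + 2abi
= 1^2 - 3^2 + 2*1*3i
= -8 + 6i


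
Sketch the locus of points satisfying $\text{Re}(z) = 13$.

Re(z) = x where z = x + yi; the equation x = 13 is satisfied by all points with that x-coordinate
Locus: Vertical line x = 13


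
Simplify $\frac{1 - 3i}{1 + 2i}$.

Multiply numerator and denominator by conjugate (1 - 2i):
= (1 - 3i)(1 - 2i) / (1^2 + 2^2)
= (-5 - 5i) / 5
= -1 - i


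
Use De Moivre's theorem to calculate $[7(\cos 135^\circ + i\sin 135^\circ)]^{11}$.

By De Moivre: z^n = r^n(cos(nθ) + i sin(nθ))
= 7^11(cos(11*135°) + i sin(11*135°))
= 1977326743(cos 45° + i sin 45°)
= 1977326743*sqrt(2)/2 + (1977326743*sqrt(2)/2)i


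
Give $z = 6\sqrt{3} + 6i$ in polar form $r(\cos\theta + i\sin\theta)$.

r = |z| = sqrt(a^2 + b^2) = sqrt((6*sqrt(3))^2 + (6)^2) = sqrt(108 + 36) = sqrt(144) = 12
θ = arctan(b/a) = arctan(6/10.3923) (quadrant-adjusted) = 30°
z = 12(cos 30° + i sin 30°)


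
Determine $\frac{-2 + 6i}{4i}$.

Multiply numerator and denominator by conjugate (-4i):
= (-2 + 6i)(-4i) / (0^2 + 4^2)
= (24 + 8i) / 16
Divide through by 8: (3 + i) / 2
= 3/2 + (1/2)i


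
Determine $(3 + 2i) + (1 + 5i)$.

(3 + 1) + (2 + 5)i = 4 + 7i


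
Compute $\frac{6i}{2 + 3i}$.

Multiply numerator and denominator by conjugate (2 - 3i):
= (6i)(2 - 3i) / (2^2 + 3^2)
= (18 + 12i) / 13
= 18/13 + (12/13)i


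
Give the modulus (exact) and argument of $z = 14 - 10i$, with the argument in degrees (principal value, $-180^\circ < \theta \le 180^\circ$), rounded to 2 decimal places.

|z| = sqrt(14^2 + (-10)^2) = sqrt(296)
arg(z) = arctan(b/a) = arctan(-10/14) (quadrant-adjusted) = -35.54°


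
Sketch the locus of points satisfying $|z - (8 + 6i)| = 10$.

|z - z0| = r describes a circle centered at z0 with radius r
Here z0 = 8 + 6i and r = 10
Locus: Circle centered at (8, 6) with radius 10


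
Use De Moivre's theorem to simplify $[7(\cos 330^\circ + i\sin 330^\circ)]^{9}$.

By De Moivre: z^n = r^n(cos(nθ) + i sin(nθ))
= 7^9(cos(9*330°) + i sin(9*330°))
= 40353607(cos 90° + i sin 90°)
= 40353607i


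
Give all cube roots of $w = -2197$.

|w| = 2197, arg(w) = 180°
Root modulus = 2197^(1/3) = 13
Root arguments: θ_k = (180° + 360°k)/3 for k = 0, 1, ..., 2
Roots: 13/2 + (13*sqrt(3)/2)i, -13, 13/2 - (13*sqrt(3)/2)i


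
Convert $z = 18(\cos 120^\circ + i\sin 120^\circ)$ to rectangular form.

a = r cos θ = 18 * -1/2 = -9
b = r sin θ = 18 * sqrt(3)/2 = 9*sqrt(3)
z = -9 + 9*sqrt(3)i


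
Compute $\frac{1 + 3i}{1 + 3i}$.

Multiply numerator and denominator by conjugate (1 - 3i):
= (1 + 3i)(1 - 3i) / (1^2 + 3^2)
= (10) / 10
= 1


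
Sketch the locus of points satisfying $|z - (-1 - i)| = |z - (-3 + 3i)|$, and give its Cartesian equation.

|z - z1| = |z - z2| means z is equidistant from z1 and z2,
i.e. the perpendicular bisector of the segment from (-1, -1) to (-3, 3) (midpoint (-2, 1)).
With z = x + yi, square both sides:
(x - (-1))^2 + (y - (-1))^2 = (x - (-3))^2 + (y - 3)^2
The x^2 and y^2 terms cancel: -4x + 8y = 18 - 2 = 16
Simplify: x - 2y = -4
Locus: Perpendicular bisector of the segment from (-1, -1) to (-3, 3): the line x - 2y = -4


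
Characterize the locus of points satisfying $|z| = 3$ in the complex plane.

|z| = 3 means sqrt(x^2 + y^2) = 3
This is a circle of radius 3 centered at the origin


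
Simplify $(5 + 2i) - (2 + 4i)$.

(5 - 2) + (2 - 4)i = 3 - 2i


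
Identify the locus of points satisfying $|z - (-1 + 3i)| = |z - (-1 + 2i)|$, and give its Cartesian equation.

|z - z1| = |z - z2| means z is equidistant from z1 and z2,
i.e. the perpendicular bisector of the segment from (-1, 3) to (-1, 2) (midpoint (-1, 5/2)).
With z = x + yi, square both sides:
(x - (-1))^2 + (y - 3)^2 = (x - (-1))^2 + (y - 2)^2
The x^2 and y^2 terms cancel: 0x + (-2)y = 5 - 10 = -5
Simplify: y = 5/2
Locus: Perpendicular bisector of the segment from (-1, 3) to (-1, 2): the line y = 5/2


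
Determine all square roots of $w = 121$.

|w| = 121, arg(w) = 0°
Root modulus = 121^(1/2) = 11
Root arguments: θ_k = (0° + 360°k)/2 for k = 0, 1, ..., 1
Roots: 11, -11


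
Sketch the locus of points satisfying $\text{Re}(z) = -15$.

Re(z) = x where z = x + yi; the equation x = -15 is satisfied by all points with that x-coordinate
Locus: Vertical line x = -15


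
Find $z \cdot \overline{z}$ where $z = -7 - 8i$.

z * conjugate(z) = |z|^2 = a^2 + b^2
= (-7)^2 + (-8)^2 = 113


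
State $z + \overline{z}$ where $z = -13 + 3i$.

z + conjugate(z) = (a + bi) + (a - bi) = 2a
= 2 * (-13) = -26


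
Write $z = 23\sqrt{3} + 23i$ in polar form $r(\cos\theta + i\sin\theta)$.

r = |z| = sqrt(a^2 + b^2) = sqrt((23*sqrt(3))^2 + (23)^2) = sqrt(1587 + 529) = sqrt(2116) = 46
θ = arctan(b/a) = arctan(23/39.8372) (quadrant-adjusted) = 30°
z = 46(cos 30° + i sin 30°)


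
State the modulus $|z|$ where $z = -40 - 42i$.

|z| = sqrt(a^2 + b^2) = sqrt((-40)^2 + (-42)^2) = sqrt(3364) = 58


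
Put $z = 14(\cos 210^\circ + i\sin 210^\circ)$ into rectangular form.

a = r cos θ = 14 * -sqrt(3)/2 = -7*sqrt(3)
b = r sin θ = 14 * -1/2 = -7
z = -7*sqrt(3) - 7i


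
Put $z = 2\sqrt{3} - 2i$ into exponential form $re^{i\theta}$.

r = |z| = sqrt((2*sqrt(3))^2 + (-2)^2) = sqrt(12 + 4) = sqrt(16) = 4
θ = arctan(b/a) = arctan(-2/3.4641) (quadrant-adjusted) = -30° = -π/6
z = 4e^(-i*π/6)


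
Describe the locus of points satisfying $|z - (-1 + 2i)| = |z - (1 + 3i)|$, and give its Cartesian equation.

|z - z1| = |z - z2| means z is equidistant from z1 and z2,
i.e. the perpendicular bisector of the segment from (-1, 2) to (1, 3) (midpoint (0, 5/2)).
With z = x + yi, square both sides:
(x - (-1))^2 + (y - 2)^2 = (x - 1)^2 + (y - 3)^2
The x^2 and y^2 terms cancel: 4x + 2y = 10 - 5 = 5
Simplify: 4x + 2y = 5
Locus: Perpendicular bisector of the segment from (-1, 2) to (1, 3): the line 4x + 2y = 5


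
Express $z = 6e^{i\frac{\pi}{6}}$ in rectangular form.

a = r cos θ = 6 * sqrt(3)/2 = 3*sqrt(3)
b = r sin θ = 6 * 1/2 = 3
z = 3*sqrt(3) + 3i


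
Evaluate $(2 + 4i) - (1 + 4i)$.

(2 - 1) + (4 - 4)i = 1


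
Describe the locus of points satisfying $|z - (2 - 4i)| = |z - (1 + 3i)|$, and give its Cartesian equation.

|z - z1| = |z - z2| means z is equidistant from z1 and z2,
i.e. the perpendicular bisector of the segment from (2, -4) to (1, 3) (midpoint (3/2, -1/2)).
With z = x + yi, square both sides:
(x - 2)^2 + (y - (-4))^2 = (x - 1)^2 + (y - 3)^2
The x^2 and y^2 terms cancel: -2x + 14y = 10 - 20 = -10
Simplify: x - 7y = 5
Locus: Perpendicular bisector of the segment from (2, -4) to (1, 3): the line x - 7y = 5


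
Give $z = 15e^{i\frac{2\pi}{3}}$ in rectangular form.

a = r cos θ = 15 * -1/2 = -15/2
b = r sin θ = 15 * sqrt(3)/2 = 15*sqrt(3)/2
z = -15/2 + (15*sqrt(3)/2)i


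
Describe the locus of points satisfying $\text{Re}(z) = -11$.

Re(z) = x where z = x + yi; the equation x = -11 is satisfied by all points with that x-coordinate
Locus: Vertical line x = -11


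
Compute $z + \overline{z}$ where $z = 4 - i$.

z + conjugate(z) = (a + bi) + (a - bi) = 2a
= 2 * 4 = 8


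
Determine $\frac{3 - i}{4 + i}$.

Multiply numerator and denominator by conjugate (4 - i):
= (3 - i)(4 - i) / (4^2 + 1^2)
= (11 - 7i) / 17
= 11/17 - (7/17)i


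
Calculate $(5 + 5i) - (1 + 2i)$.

(5 - 1) + (5 - 2)i = 4 + 3i


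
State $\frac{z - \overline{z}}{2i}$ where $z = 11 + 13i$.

z - conjugate(z) = 2bi
(z - conjugate(z))/(2i) = 2bi/(2i) = b = 13


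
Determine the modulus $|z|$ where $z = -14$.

|z| = sqrt(a^2 + b^2) = sqrt((-14)^2 + 0^2) = sqrt(196) = 14


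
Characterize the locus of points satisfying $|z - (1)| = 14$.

|z - z0| = r describes a circle centered at z0 with radius r
Here z0 = 1 and r = 14
Locus: Circle centered at (1, 0) with radius 14


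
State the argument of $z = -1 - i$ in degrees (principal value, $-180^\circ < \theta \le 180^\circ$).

θ = arctan(b/a) = arctan(-1/-1) (quadrant-adjusted) = -135°


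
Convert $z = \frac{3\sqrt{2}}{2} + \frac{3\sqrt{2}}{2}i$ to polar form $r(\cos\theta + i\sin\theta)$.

r = |z| = sqrt(a^2 + b^2) = sqrt((3*sqrt(2)/2)^2 + (3*sqrt(2)/2)^2) = sqrt(9/2 + 9/2) = sqrt(9) = 3
θ = arctan(b/a) = arctan(2.1213/2.1213) (quadrant-adjusted) = 45°
z = 3(cos 45° + i sin 45°)


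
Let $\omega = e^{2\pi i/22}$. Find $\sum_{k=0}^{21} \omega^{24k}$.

Let ζ = ω^24 = e^(2πi·24/22). Since 22 ∤ 24, ζ ≠ 1.
Sum = Σ_{k=0}^{21} ζ^k = (ζ^22 - 1)/(ζ - 1) = (ω^{24·22} - 1)/(ζ - 1) = (1 - 1)/(ζ - 1) = 0


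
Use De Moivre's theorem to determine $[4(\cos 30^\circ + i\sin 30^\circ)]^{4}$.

By De Moivre: z^n = r^n(cos(nθ) + i sin(nθ))
= 4^4(cos(4*30°) + i sin(4*30°))
= 256(cos 120° + i sin 120°)
= -128 + 128*sqrt(3)i


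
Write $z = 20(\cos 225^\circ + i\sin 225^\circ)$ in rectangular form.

a = r cos θ = 20 * -sqrt(2)/2 = -10*sqrt(2)
b = r sin θ = 20 * -sqrt(2)/2 = -10*sqrt(2)
z = -10*sqrt(2) - 10*sqrt(2)i


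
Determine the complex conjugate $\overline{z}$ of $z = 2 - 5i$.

If z = a + bi, then conjugate(z) = a - bi
conjugate(2 - 5i) = 2 + 5i


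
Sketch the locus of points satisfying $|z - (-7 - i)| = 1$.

|z - z0| = r describes a circle centered at z0 with radius r
Here z0 = -7 - i and r = 1
Locus: Circle centered at (-7, -1) with radius 1


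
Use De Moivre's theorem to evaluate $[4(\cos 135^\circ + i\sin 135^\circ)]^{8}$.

By De Moivre: z^n = r^n(cos(nθ) + i sin(nθ))
= 4^8(cos(8*135°) + i sin(8*135°))
= 65536(cos 0° + i sin 0°)
= 65536


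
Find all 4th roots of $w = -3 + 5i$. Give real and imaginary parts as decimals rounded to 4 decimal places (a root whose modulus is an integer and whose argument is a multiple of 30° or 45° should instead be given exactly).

|w| = sqrt(34) ≈ 5.830952, arg(w) ≈ 120.963757°
Root modulus = sqrt(34)^(1/4) ≈ 1.553942
Root arguments: θ_k = (arg(w) + 360°k)/4 for k = 0, 1, ..., 3
Compute each root as (root modulus)(cos θ_k + i sin θ_k) using full-precision intermediates, then round to 4 decimal places.
Roots: 1.3425 + 0.7826i, -0.7826 + 1.3425i, -1.3425 - 0.7826i, 0.7826 - 1.3425i


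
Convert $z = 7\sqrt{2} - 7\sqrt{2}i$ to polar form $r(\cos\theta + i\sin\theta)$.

r = |z| = sqrt(a^2 + b^2) = sqrt((7*sqrt(2))^2 + (-7*sqrt(2))^2) = sqrt(98 + 98) = sqrt(196) = 14
θ = arctan(b/a) = arctan(-9.8995/9.8995) (quadrant-adjusted) = 315°
z = 14(cos 315° + i sin 315°)


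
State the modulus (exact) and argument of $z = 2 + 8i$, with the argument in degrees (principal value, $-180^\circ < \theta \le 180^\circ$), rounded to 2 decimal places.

|z| = sqrt(2^2 + 8^2) = sqrt(68)
arg(z) = arctan(b/a) = arctan(8/2) (quadrant-adjusted) = 75.96°


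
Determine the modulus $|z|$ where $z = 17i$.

|z| = sqrt(a^2 + b^2) = sqrt(0^2 + 17^2) = sqrt(289) = 17


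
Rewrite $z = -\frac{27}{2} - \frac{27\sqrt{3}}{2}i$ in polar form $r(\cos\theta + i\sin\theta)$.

r = |z| = sqrt(a^2 + b^2) = sqrt((-27/2)^2 + (-27*sqrt(3)/2)^2) = sqrt(729/4 + 2187/4) = sqrt(729) = 27
θ = arctan(b/a) = arctan(-23.3827/-13.5) (quadrant-adjusted) = 240°
z = 27(cos 240° + i sin 240°)


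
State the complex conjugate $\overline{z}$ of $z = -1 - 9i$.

If z = a + bi, then conjugate(z) = a - bi
conjugate(-1 - 9i) = -1 + 9i


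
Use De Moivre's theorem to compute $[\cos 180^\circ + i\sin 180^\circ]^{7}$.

By De Moivre: z^n = r^n(cos(nθ) + i sin(nθ))
= 1^7(cos(7*180°) + i sin(7*180°))
= 1(cos 180° + i sin 180°)
= -1


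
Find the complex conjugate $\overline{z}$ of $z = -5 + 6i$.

If z = a + bi, then conjugate(z) = a - bi
conjugate(-5 + 6i) = -5 - 6i


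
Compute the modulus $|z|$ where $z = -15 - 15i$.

|z| = sqrt(a^2 + b^2) = sqrt((-15)^2 + (-15)^2) = sqrt(450) = sqrt(450)


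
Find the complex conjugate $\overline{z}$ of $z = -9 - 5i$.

If z = a + bi, then conjugate(z) = a - bi
conjugate(-9 - 5i) = -9 + 5i


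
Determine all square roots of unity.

ω_k = e^(2πik/2) = cos(2πk/2) + i sin(2πk/2) for k = 0, 1, ..., 1
Roots: 1, -1


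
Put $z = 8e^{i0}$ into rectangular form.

a = r cos θ = 8 * 1 = 8
b = r sin θ = 8 * 0 = 0
z = 8


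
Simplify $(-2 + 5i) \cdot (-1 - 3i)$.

(a1*a2 - b1*b2) + (a1*b2 + b1*a2)i
= (2 - (-15)) + (6 + (-5))i
= 17 + i


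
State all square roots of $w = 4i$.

|w| = 4, arg(w) = 90°
Root modulus = 4^(1/2) = 2
Root arguments: θ_k = (90° + 360°k)/2 for k = 0, 1, ..., 1
Roots: sqrt(2) + sqrt(2)i, -sqrt(2) - sqrt(2)i


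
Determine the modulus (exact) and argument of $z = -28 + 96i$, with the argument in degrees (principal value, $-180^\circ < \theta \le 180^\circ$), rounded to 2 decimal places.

|z| = sqrt((-28)^2 + 96^2) = 100
arg(z) = arctan(b/a) = arctan(96/-28) (quadrant-adjusted) = 106.26°


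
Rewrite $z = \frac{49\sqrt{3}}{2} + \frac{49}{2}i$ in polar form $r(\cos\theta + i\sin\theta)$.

r = |z| = sqrt(a^2 + b^2) = sqrt((49*sqrt(3)/2)^2 + (49/2)^2) = sqrt(7203/4 + 2401/4) = sqrt(2401) = 49
θ = arctan(b/a) = arctan(24.5/42.4352) (quadrant-adjusted) = 30°
z = 49(cos 30° + i sin 30°)


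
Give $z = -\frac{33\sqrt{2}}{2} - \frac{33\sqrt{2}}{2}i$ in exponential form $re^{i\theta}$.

r = |z| = sqrt((-33*sqrt(2)/2)^2 + (-33*sqrt(2)/2)^2) = sqrt(1089/2 + 1089/2) = sqrt(1089) = 33
θ = arctan(b/a) = arctan(-23.3345/-23.3345) (quadrant-adjusted) = 225° = 5π/4
z = 33e^(i*5π/4)


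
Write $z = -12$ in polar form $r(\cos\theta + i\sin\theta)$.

r = |z| = sqrt(a^2 + b^2) = sqrt((-12)^2 + (0)^2) = sqrt(144 + 0) = sqrt(144) = 12
b = 0 and a < 0, so z lies on the negative real axis: θ = 180°
z = 12(cos 180° + i sin 180°)


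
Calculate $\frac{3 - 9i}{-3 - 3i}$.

Multiply numerator and denominator by conjugate (-3 + 3i):
= (3 - 9i)(-3 + 3i) / ((-3)^2 + (-3)^2)
= (18 + 36i) / 18
= 1 + 2i


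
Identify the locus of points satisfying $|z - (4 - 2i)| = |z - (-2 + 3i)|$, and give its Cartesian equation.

|z - z1| = |z - z2| means z is equidistant from z1 and z2,
i.e. the perpendicular bisector of the segment from (4, -2) to (-2, 3) (midpoint (1, 1/2)).
With z = x + yi, square both sides:
(x - 4)^2 + (y - (-2))^2 = (x - (-2))^2 + (y - 3)^2
The x^2 and y^2 terms cancel: -12x + 10y = 13 - 20 = -7
Simplify: 12x - 10y = 7
Locus: Perpendicular bisector of the segment from (4, -2) to (-2, 3): the line 12x - 10y = 7


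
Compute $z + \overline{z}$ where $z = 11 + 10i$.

z + conjugate(z) = (a + bi) + (a - bi) = 2a
= 2 * 11 = 22


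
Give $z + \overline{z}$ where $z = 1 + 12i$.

z + conjugate(z) = (a + bi) + (a - bi) = 2a
= 2 * 1 = 2


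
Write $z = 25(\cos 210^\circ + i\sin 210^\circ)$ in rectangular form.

a = r cos θ = 25 * -sqrt(3)/2 = -25*sqrt(3)/2
b = r sin θ = 25 * -1/2 = -25/2
z = -25*sqrt(3)/2 - (25/2)i


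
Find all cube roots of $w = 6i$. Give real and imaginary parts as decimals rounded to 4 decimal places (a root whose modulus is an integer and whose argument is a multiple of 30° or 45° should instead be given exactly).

|w| = 6, arg(w) = 90°
Root modulus = 6^(1/3) ≈ 1.817121
Root arguments: θ_k = (90° + 360°k)/3 for k = 0, 1, ..., 2
Compute each root as (root modulus)(cos θ_k + i sin θ_k) using full-precision intermediates, then round to 4 decimal places.
Roots: 1.5737 + 0.9086i, -1.5737 + 0.9086i, -1.8171i


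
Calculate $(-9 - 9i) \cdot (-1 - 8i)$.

(a1*a2 - b1*b2) + (a1*b2 + b1*a2)i
= (9 - 72) + (72 + 9)i
= -63 + 81i


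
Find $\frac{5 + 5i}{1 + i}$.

Multiply numerator and denominator by conjugate (1 - i):
= (5 + 5i)(1 - i) / (1^2 + 1^2)
= (10) / 2
= 5


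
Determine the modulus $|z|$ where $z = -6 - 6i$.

|z| = sqrt(a^2 + b^2) = sqrt((-6)^2 + (-6)^2) = sqrt(72) = sqrt(72)


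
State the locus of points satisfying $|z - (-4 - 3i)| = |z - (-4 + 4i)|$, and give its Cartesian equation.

|z - z1| = |z - z2| means z is equidistant from z1 and z2,
i.e. the perpendicular bisector of the segment from (-4, -3) to (-4, 4) (midpoint (-4, 1/2)).
With z = x + yi, square both sides:
(x - (-4))^2 + (y - (-3))^2 = (x - (-4))^2 + (y - 4)^2
The x^2 and y^2 terms cancel: 0x + 14y = 32 - 25 = 7
Simplify: y = 1/2
Locus: Perpendicular bisector of the segment from (-4, -3) to (-4, 4): the line y = 1/2


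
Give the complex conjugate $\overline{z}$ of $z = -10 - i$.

If z = a + bi, then conjugate(z) = a - bi
conjugate(-10 - i) = -10 + i


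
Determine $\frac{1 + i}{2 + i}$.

Multiply numerator and denominator by conjugate (2 - i):
= (1 + i)(2 - i) / (2^2 + 1^2)
= (3 + i) / 5
= 3/5 + (1/5)i


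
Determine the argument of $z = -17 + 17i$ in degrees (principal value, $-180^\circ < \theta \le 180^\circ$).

θ = arctan(b/a) = arctan(17/-17) (quadrant-adjusted) = 135°


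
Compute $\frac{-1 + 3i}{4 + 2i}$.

Multiply numerator and denominator by conjugate (4 - 2i):
= (-1 + 3i)(4 - 2i) / (4^2 + 2^2)
= (2 + 14i) / 20
Divide through by 2: (1 + 7i) / 10
= 1/10 + (7/10)i


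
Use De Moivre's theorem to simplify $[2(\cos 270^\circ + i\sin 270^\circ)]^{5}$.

By De Moivre: z^n = r^n(cos(nθ) + i sin(nθ))
= 2^5(cos(5*270°) + i sin(5*270°))
= 32(cos 270° + i sin 270°)
= -32i


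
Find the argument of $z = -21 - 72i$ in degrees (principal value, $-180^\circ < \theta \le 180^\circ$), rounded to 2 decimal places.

θ = arctan(b/a) = arctan(-72/-21) (quadrant-adjusted) = -106.26°


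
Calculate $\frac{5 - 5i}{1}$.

Divisor is real, so divide each part by 1:
= 5 - 5i


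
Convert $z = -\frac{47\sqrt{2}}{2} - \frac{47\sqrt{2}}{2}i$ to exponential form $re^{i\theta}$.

r = |z| = sqrt((-47*sqrt(2)/2)^2 + (-47*sqrt(2)/2)^2) = sqrt(2209/2 + 2209/2) = sqrt(2209) = 47
θ = arctan(b/a) = arctan(-33.234/-33.234) (quadrant-adjusted) = 225° = 5π/4
z = 47e^(i*5π/4)


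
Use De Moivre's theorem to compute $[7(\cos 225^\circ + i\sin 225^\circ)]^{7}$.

By De Moivre: z^n = r^n(cos(nθ) + i sin(nθ))
= 7^7(cos(7*225°) + i sin(7*225°))
= 823543(cos 135° + i sin 135°)
= -823543*sqrt(2)/2 + (823543*sqrt(2)/2)i


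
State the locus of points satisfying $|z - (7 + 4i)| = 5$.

|z - z0| = r describes a circle centered at z0 with radius r
Here z0 = 7 + 4i and r = 5
Locus: Circle centered at (7, 4) with radius 5


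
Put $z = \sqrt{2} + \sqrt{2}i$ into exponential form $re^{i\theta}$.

r = |z| = sqrt((sqrt(2))^2 + (sqrt(2))^2) = sqrt(2 + 2) = sqrt(4) = 2
θ = arctan(b/a) = arctan(1.4142/1.4142) (quadrant-adjusted) = 45° = π/4
z = 2e^(i*π/4)


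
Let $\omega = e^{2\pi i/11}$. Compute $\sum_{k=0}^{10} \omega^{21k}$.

Let ζ = ω^21 = e^(2πi·21/11). Since 11 ∤ 21, ζ ≠ 1.
Sum = Σ_{k=0}^{10} ζ^k = (ζ^11 - 1)/(ζ - 1) = (ω^{21·11} - 1)/(ζ - 1) = (1 - 1)/(ζ - 1) = 0


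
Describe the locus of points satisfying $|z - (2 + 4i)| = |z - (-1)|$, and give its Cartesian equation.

|z - z1| = |z - z2| means z is equidistant from z1 and z2,
i.e. the perpendicular bisector of the segment from (2, 4) to (-1, 0) (midpoint (1/2, 2)).
With z = x + yi, square both sides:
(x - 2)^2 + (y - 4)^2 = (x - (-1))^2 + (y - 0)^2
The x^2 and y^2 terms cancel: -6x + (-8)y = 1 - 20 = -19
Simplify: 6x + 8y = 19
Locus: Perpendicular bisector of the segment from (2, 4) to (-1, 0): the line 6x + 8y = 19


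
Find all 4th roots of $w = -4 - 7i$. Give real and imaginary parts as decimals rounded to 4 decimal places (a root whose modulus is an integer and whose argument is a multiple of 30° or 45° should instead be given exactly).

|w| = sqrt(65) ≈ 8.062258, arg(w) ≈ 240.255119°
Root modulus = sqrt(65)^(1/4) ≈ 1.685055
Root arguments: θ_k = (arg(w) + 360°k)/4 for k = 0, 1, ..., 3
Compute each root as (root modulus)(cos θ_k + i sin θ_k) using full-precision intermediates, then round to 4 decimal places.
Roots: 0.8409 + 1.4602i, -1.4602 + 0.8409i, -0.8409 - 1.4602i, 1.4602 - 0.8409i


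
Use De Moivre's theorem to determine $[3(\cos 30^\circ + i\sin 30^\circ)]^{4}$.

By De Moivre: z^n = r^n(cos(nθ) + i sin(nθ))
= 3^4(cos(4*30°) + i sin(4*30°))
= 81(cos 120° + i sin 120°)
= -81/2 + (81*sqrt(3)/2)i


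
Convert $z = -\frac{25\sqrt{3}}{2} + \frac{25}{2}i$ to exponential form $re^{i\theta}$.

r = |z| = sqrt((-25*sqrt(3)/2)^2 + (25/2)^2) = sqrt(1875/4 + 625/4) = sqrt(625) = 25
θ = arctan(b/a) = arctan(12.5/-21.6506) (quadrant-adjusted) = 150° = 5π/6
z = 25e^(i*5π/6)


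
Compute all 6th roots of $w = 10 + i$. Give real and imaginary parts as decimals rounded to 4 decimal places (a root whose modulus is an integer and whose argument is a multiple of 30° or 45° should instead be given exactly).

|w| = sqrt(101) ≈ 10.049876, arg(w) ≈ 5.710593°
Root modulus = sqrt(101)^(1/6) ≈ 1.469017
Root arguments: θ_k = (arg(w) + 360°k)/6 for k = 0, 1, ..., 5
Compute each root as (root modulus)(cos θ_k + i sin θ_k) using full-precision intermediates, then round to 4 decimal places.
Roots: 1.4688 + 0.0244i, 0.7133 + 1.2842i, -0.7555 + 1.2598i, -1.4688 - 0.0244i, -0.7133 - 1.2842i, 0.7555 - 1.2598i


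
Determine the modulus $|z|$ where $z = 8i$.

|z| = sqrt(a^2 + b^2) = sqrt(0^2 + 8^2) = sqrt(64) = 8


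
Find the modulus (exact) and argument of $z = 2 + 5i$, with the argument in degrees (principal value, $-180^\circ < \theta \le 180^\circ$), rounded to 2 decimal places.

|z| = sqrt(2^2 + 5^2) = sqrt(29)
arg(z) = arctan(b/a) = arctan(5/2) (quadrant-adjusted) = 68.20°


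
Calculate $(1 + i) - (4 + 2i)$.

(1 - 4) + (1 - 2)i = -3 - i


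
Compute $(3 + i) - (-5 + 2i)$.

(3 - (-5)) + (1 - 2)i = 8 - i


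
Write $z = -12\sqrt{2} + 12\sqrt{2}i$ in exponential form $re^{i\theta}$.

r = |z| = sqrt((-12*sqrt(2))^2 + (12*sqrt(2))^2) = sqrt(288 + 288) = sqrt(576) = 24
θ = arctan(b/a) = arctan(16.9706/-16.9706) (quadrant-adjusted) = 135° = 3π/4
z = 24e^(i*3π/4)


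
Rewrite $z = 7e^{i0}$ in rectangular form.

a = r cos θ = 7 * 1 = 7
b = r sin θ = 7 * 0 = 0
z = 7


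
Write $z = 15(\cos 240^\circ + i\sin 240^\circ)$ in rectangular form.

a = r cos θ = 15 * -1/2 = -15/2
b = r sin θ = 15 * -sqrt(3)/2 = -15*sqrt(3)/2
z = -15/2 - (15*sqrt(3)/2)i


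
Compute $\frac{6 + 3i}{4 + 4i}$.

Multiply numerator and denominator by conjugate (4 - 4i):
= (6 + 3i)(4 - 4i) / (4^2 + 4^2)
= (36 - 12i) / 32
Divide through by 4: (9 - 3i) / 8
= 9/8 - (3/8)i


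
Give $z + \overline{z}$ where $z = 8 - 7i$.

z + conjugate(z) = (a + bi) + (a - bi) = 2a
= 2 * 8 = 16


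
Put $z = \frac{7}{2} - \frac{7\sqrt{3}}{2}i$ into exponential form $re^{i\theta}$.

r = |z| = sqrt((7/2)^2 + (-7*sqrt(3)/2)^2) = sqrt(49/4 + 147/4) = sqrt(49) = 7
θ = arctan(b/a) = arctan(-6.0622/3.5) (quadrant-adjusted) = -60° = -π/3
z = 7e^(-i*π/3)


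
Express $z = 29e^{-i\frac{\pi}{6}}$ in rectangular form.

a = r cos θ = 29 * sqrt(3)/2 = 29*sqrt(3)/2
b = r sin θ = 29 * -1/2 = -29/2
z = 29*sqrt(3)/2 - (29/2)i


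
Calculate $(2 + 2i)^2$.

(a + bi)^2 = a^2 - b^2 + 2abi
= 2^2 - 2^2 + 2*2*2i
= 8i


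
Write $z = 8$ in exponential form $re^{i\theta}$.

r = |z| = sqrt((8)^2 + (0)^2) = sqrt(64 + 0) = sqrt(64) = 8
b = 0 and a > 0, so z lies on the positive real axis: θ = 0
z = 8e^(i*0) = 8


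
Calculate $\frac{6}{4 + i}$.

Multiply numerator and denominator by conjugate (4 - i):
= (6)(4 - i) / (4^2 + 1^2)
= (24 - 6i) / 17
= 24/17 - (6/17)i


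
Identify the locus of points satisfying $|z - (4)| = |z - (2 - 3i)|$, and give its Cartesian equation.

|z - z1| = |z - z2| means z is equidistant from z1 and z2,
i.e. the perpendicular bisector of the segment from (4, 0) to (2, -3) (midpoint (3, -3/2)).
With z = x + yi, square both sides:
(x - 4)^2 + (y - 0)^2 = (x - 2)^2 + (y - (-3))^2
The x^2 and y^2 terms cancel: -4x + (-6)y = 13 - 16 = -3
Simplify: 4x + 6y = 3
Locus: Perpendicular bisector of the segment from (4, 0) to (2, -3): the line 4x + 6y = 3


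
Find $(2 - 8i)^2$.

(a + bi)^2 = a^2 - b^2 + 2abi
= 2^2 - (-8)^2 + 2*2*(-8)i
= -60 - 32i


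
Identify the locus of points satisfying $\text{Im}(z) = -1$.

Im(z) = y where z = x + yi; the equation y = -1 is satisfied by all points with that y-coordinate
Locus: Horizontal line y = -1


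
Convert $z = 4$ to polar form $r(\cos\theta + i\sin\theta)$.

r = |z| = sqrt(a^2 + b^2) = sqrt((4)^2 + (0)^2) = sqrt(16 + 0) = sqrt(16) = 4
b = 0 and a > 0, so z lies on the positive real axis: θ = 0°
z = 4(cos 0° + i sin 0°)


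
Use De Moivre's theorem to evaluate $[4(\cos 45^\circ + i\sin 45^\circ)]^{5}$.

By De Moivre: z^n = r^n(cos(nθ) + i sin(nθ))
= 4^5(cos(5*45°) + i sin(5*45°))
= 1024(cos 225° + i sin 225°)
= -512*sqrt(2) - 512*sqrt(2)i


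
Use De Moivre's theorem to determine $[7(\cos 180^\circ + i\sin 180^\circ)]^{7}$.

By De Moivre: z^n = r^n(cos(nθ) + i sin(nθ))
= 7^7(cos(7*180°) + i sin(7*180°))
= 823543(cos 180° + i sin 180°)
= -823543


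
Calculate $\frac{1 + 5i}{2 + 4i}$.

Multiply numerator and denominator by conjugate (2 - 4i):
= (1 + 5i)(2 - 4i) / (2^2 + 4^2)
= (22 + 6i) / 20
Divide through by 2: (11 + 3i) / 10
= 11/10 + (3/10)i


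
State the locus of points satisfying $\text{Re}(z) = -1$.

Re(z) = x where z = x + yi; the equation x = -1 is satisfied by all points with that x-coordinate
Locus: Vertical line x = -1


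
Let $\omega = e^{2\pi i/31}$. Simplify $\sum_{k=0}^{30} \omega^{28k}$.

Let ζ = ω^28 = e^(2πi·28/31). Since 31 ∤ 28, ζ ≠ 1.
Sum = Σ_{k=0}^{30} ζ^k = (ζ^31 - 1)/(ζ - 1) = (ω^{28·31} - 1)/(ζ - 1) = (1 - 1)/(ζ - 1) = 0


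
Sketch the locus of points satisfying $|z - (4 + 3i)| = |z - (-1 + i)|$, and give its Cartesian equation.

|z - z1| = |z - z2| means z is equidistant from z1 and z2,
i.e. the perpendicular bisector of the segment from (4, 3) to (-1, 1) (midpoint (3/2, 2)).
With z = x + yi, square both sides:
(x - 4)^2 + (y - 3)^2 = (x - (-1))^2 + (y - 1)^2
The x^2 and y^2 terms cancel: -10x + (-4)y = 2 - 25 = -23
Simplify: 10x + 4y = 23
Locus: Perpendicular bisector of the segment from (4, 3) to (-1, 1): the line 10x + 4y = 23


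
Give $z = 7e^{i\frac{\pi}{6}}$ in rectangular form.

a = r cos θ = 7 * sqrt(3)/2 = 7*sqrt(3)/2
b = r sin θ = 7 * 1/2 = 7/2
z = 7*sqrt(3)/2 + (7/2)i


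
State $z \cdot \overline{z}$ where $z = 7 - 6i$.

z * conjugate(z) = |z|^2 = a^2 + b^2
= 7^2 + (-6)^2 = 85


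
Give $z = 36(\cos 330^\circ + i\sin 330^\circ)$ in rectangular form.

a = r cos θ = 36 * sqrt(3)/2 = 18*sqrt(3)
b = r sin θ = 36 * -1/2 = -18
z = 18*sqrt(3) - 18i


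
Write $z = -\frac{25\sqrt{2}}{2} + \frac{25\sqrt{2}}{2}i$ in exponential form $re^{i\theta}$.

r = |z| = sqrt((-25*sqrt(2)/2)^2 + (25*sqrt(2)/2)^2) = sqrt(625/2 + 625/2) = sqrt(625) = 25
θ = arctan(b/a) = arctan(17.6777/-17.6777) (quadrant-adjusted) = 135° = 3π/4
z = 25e^(i*3π/4)


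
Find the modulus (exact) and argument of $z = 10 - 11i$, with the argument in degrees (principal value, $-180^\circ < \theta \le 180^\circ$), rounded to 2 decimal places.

|z| = sqrt(10^2 + (-11)^2) = sqrt(221)
arg(z) = arctan(b/a) = arctan(-11/10) (quadrant-adjusted) = -47.73°


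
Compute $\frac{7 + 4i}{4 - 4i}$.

Multiply numerator and denominator by conjugate (4 + 4i):
= (7 + 4i)(4 + 4i) / (4^2 + (-4)^2)
= (12 + 44i) / 32
Divide through by 4: (3 + 11i) / 8
= 3/8 + (11/8)i


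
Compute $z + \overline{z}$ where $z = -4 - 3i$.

z + conjugate(z) = (a + bi) + (a - bi) = 2a
= 2 * (-4) = -8


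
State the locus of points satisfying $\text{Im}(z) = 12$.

Im(z) = y where z = x + yi; the equation y = 12 is satisfied by all points with that y-coordinate
Locus: Horizontal line y = 12


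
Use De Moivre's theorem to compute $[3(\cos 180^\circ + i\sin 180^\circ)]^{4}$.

By De Moivre: z^n = r^n(cos(nθ) + i sin(nθ))
= 3^4(cos(4*180°) + i sin(4*180°))
= 81(cos 0° + i sin 0°)
= 81


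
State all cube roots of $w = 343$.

|w| = 343, arg(w) = 0°
Root modulus = 343^(1/3) = 7
Root arguments: θ_k = (0° + 360°k)/3 for k = 0, 1, ..., 2
Roots: 7, -7/2 + (7*sqrt(3)/2)i, -7/2 - (7*sqrt(3)/2)i


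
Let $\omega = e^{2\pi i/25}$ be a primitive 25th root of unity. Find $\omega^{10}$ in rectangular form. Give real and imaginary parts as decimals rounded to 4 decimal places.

ω^10 = e^(2πi·10/25) = e^(i·4π/5)
= cos(4π/5) + i sin(4π/5)
= -0.8090 + 0.5878i


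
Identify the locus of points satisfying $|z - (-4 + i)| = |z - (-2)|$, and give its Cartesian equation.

|z - z1| = |z - z2| means z is equidistant from z1 and z2,
i.e. the perpendicular bisector of the segment from (-4, 1) to (-2, 0) (midpoint (-3, 1/2)).
With z = x + yi, square both sides:
(x - (-4))^2 + (y - 1)^2 = (x - (-2))^2 + (y - 0)^2
The x^2 and y^2 terms cancel: 4x + (-2)y = 4 - 17 = -13
Simplify: 4x - 2y = -13
Locus: Perpendicular bisector of the segment from (-4, 1) to (-2, 0): the line 4x - 2y = -13


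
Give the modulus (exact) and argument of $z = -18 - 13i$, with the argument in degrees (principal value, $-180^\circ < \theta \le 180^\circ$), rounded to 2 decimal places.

|z| = sqrt((-18)^2 + (-13)^2) = sqrt(493)
arg(z) = arctan(b/a) = arctan(-13/-18) (quadrant-adjusted) = -144.16°


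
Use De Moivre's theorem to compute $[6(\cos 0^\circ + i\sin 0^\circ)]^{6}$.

By De Moivre: z^n = r^n(cos(nθ) + i sin(nθ))
= 6^6(cos(6*0°) + i sin(6*0°))
= 46656(cos 0° + i sin 0°)
= 46656


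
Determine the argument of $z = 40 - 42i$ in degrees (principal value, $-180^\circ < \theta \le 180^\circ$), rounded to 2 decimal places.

θ = arctan(b/a) = arctan(-42/40) (quadrant-adjusted) = -46.40°


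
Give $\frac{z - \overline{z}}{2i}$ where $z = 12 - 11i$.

z - conjugate(z) = 2bi
(z - conjugate(z))/(2i) = 2bi/(2i) = b = -11


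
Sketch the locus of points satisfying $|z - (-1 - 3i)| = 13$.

|z - z0| = r describes a circle centered at z0 with radius r
Here z0 = -1 - 3i and r = 13
Locus: Circle centered at (-1, -3) with radius 13


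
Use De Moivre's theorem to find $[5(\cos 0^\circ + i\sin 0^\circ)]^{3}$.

By De Moivre: z^n = r^n(cos(nθ) + i sin(nθ))
= 5^3(cos(3*0°) + i sin(3*0°))
= 125(cos 0° + i sin 0°)
= 125


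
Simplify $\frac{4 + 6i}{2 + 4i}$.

Multiply numerator and denominator by conjugate (2 - 4i):
= (4 + 6i)(2 - 4i) / (2^2 + 4^2)
= (32 - 4i) / 20
Divide through by 4: (8 - i) / 5
= 8/5 - (1/5)i


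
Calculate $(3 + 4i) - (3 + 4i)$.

(3 - 3) + (4 - 4)i = 0


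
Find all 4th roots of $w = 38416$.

|w| = 38416, arg(w) = 0°
Root modulus = 38416^(1/4) = 14
Root arguments: θ_k = (0° + 360°k)/4 for k = 0, 1, ..., 3
Roots: 14, 14i, -14, -14i


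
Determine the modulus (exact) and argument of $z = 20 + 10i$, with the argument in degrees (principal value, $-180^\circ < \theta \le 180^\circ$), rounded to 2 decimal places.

|z| = sqrt(20^2 + 10^2) = sqrt(500)
arg(z) = arctan(b/a) = arctan(10/20) (quadrant-adjusted) = 26.57°


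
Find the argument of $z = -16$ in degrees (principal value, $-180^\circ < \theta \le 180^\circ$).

b = 0 and a < 0, so z lies on the negative real axis: θ = 180°


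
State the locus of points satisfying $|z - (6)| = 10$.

|z - z0| = r describes a circle centered at z0 with radius r
Here z0 = 6 and r = 10
Locus: Circle centered at (6, 0) with radius 10
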